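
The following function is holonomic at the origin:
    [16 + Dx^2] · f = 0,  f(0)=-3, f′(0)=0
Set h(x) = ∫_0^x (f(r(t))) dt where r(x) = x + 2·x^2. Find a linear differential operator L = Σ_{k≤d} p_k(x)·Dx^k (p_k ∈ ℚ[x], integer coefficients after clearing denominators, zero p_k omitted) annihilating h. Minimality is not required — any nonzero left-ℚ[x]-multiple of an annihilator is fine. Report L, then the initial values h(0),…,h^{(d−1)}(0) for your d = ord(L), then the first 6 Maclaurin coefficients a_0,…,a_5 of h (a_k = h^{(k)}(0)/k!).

L = (16 + 192·x + 768·x^2 + 1024·x^3)·Dx - 4·Dx^2 + (1 + 4·x)·Dx^3  (order 3).
h: a_k = 0, -3, 0, 8, 24, 64/5, …
ICs: h(0) = 0, h′(0) = -3, h′′(0) = 0.

f: a_k = -3, 0, 24, 0, -32, 0, …
Substitute x→r, Dx→(1/r')Dx; clear ⇒ L₀.
h=∫h₀ ⇒ L = L₀·Dx.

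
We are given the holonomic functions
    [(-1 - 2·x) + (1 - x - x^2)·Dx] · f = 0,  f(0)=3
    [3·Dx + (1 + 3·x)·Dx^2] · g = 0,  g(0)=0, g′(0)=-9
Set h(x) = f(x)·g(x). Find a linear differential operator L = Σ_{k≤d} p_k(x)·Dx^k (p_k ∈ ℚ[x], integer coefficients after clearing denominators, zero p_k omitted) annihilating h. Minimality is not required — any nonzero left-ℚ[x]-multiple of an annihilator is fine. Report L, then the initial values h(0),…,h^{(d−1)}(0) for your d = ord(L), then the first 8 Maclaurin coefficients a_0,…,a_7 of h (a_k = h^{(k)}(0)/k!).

f: a_k = 3, 3, 6, 9, 15, 24, 39, 63, …
g: a_k = 0, -9, 27/2, -27, 243/4, -729/5, 729/2, -6561/7, …
f·g: L₀ = L_f ⊗_s L_g, ord ≤ 1·2.
L = (5 + 12·x) + (-1 + 13·x + 15·x^2)·Dx + (-1 - 2·x + 4·x^2 + 3·x^3)·Dx^2  (order 2).
h: a_k = 0, -27, 27/2, -189/2, 405/4, -8613/20, 7641/10, -346977/140, …
ICs: h(0) = 0, h′(0) = -27.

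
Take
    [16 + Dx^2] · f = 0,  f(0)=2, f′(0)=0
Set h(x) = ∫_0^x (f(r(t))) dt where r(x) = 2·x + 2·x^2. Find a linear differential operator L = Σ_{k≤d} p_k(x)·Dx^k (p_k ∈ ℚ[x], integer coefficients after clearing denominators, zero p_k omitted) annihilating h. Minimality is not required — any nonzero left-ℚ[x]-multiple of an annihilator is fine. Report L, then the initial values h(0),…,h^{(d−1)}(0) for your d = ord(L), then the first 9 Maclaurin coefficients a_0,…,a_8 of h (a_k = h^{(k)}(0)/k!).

f: a_k = 2, 0, -16, 0, 64/3, 0, -512/45, 0, 1024/315, …
L₀ from L_f via x↦r, Dx↦r'^{-1}Dx.
Integrate: L := L₀·Dx.
L = (64 + 384·x + 768·x^2 + 512·x^3)·Dx - 2·Dx^2 + (1 + 2·x)·Dx^3  (order 3).
h: a_k = 0, 2, 0, -64/3, -32, 832/15, 2048/9, 59392/315, -5632/15, …
ICs: h(0) = 0, h′(0) = 2, h′′(0) = 0.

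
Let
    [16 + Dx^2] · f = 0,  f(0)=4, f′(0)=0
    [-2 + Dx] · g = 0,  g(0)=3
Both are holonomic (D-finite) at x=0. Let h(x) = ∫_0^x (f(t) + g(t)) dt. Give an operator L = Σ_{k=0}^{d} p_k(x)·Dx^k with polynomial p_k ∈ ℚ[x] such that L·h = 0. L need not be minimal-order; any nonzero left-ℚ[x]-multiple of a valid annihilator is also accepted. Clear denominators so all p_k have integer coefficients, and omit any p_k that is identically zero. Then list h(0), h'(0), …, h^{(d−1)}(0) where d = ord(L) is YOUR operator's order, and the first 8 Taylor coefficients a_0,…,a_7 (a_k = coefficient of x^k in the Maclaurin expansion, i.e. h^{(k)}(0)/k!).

L = -32·Dx + 16·Dx^2 - 2·Dx^3 + Dx^4  (order 4).
h: a_k = 0, 7, 3, -26/3, 1, 134/15, 2/15, -1012/315, …
ICs: h(0) = 0, h′(0) = 7, h′′(0) = 6, h′′′(0) = -52.

f: a_k = 4, 0, -32, 0, 128/3, 0, -1024/45, 0, …
g: a_k = 3, 6, 6, 4, 2, 4/5, 4/15, 8/105, …
h₀=f+g: left-lcm gives L₀, ord ≤ 3.
Integrate: L := L₀·Dx.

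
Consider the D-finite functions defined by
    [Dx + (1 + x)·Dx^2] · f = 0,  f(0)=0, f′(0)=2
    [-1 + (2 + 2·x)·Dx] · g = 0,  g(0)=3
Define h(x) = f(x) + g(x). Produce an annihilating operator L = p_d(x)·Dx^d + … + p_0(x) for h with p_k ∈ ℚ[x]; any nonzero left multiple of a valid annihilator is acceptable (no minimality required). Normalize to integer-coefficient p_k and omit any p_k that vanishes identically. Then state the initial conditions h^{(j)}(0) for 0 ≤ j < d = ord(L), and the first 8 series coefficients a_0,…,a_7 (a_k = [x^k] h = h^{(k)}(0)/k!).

f: a_k = 0, 2, -1, 2/3, -1/2, 2/5, -1/3, 2/7, …
g: a_k = 3, 3/2, -3/8, 3/16, -15/128, 21/256, -63/1024, 99/2048, …
Weyl lclm of L_f,L_g ⇒ L₀ (ord ≤ 3).
L = Dx + (5 + 5·x)·Dx^2 + (2 + 4·x + 2·x^2)·Dx^3  (order 3).
h: a_k = 3, 7/2, -11/8, 41/48, -79/128, 617/1280, -1213/3072, 4789/14336, …
ICs: h(0) = 3, h′(0) = 7/2, h′′(0) = -11/4.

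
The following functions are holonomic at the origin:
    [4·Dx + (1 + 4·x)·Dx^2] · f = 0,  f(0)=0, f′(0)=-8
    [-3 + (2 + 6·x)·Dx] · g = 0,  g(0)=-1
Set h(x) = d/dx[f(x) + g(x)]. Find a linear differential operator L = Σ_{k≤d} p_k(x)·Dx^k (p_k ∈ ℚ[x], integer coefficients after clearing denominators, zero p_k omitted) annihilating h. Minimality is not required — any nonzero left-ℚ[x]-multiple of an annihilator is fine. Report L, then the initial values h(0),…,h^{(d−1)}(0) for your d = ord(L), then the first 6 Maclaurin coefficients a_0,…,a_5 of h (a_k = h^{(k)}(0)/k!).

L = (84 + 144·x) + (101 + 552·x + 720·x^2)·Dx + (10 + 94·x + 288·x^2 + 288·x^3)·Dx^2  (order 2).
h: a_k = -19/2, 137/4, -2129/16, 16789/32, -532793/256, 4240231/512, …
ICs: h(0) = -19/2, h′(0) = 137/4.

f: a_k = 0, -8, 16, -128/3, 128, -2048/5, …
g: a_k = -1, -3/2, 9/8, -27/16, 405/128, -1701/256, …
f+g: L₀ = lclm(L_f,L_g), ord ≤ 2+1.
h=h₀': d/dx-closure on L₀ ⇒ L.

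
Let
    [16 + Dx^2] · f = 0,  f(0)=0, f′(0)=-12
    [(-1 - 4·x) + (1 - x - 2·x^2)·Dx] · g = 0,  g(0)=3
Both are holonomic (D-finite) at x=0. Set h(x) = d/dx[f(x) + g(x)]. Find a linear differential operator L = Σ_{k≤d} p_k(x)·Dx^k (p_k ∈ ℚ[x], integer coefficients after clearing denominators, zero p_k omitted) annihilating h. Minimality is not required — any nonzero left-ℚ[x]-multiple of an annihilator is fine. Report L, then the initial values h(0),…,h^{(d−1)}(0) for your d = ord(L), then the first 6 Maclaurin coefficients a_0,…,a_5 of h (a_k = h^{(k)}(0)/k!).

f: a_k = 0, -12, 0, 32, 0, -128/5, …
g: a_k = 3, 3, 9, 15, 33, 63, …
f+g: L₀ = lclm(L_f,L_g), ord ≤ 2+1.
h=h₀': d/dx-closure on L₀ ⇒ L.
L = (2880 + 9600·x + 20736·x^2 + 7680·x^3 + 15360·x^4 + 18432·x^5 + 12288·x^6) + (-368 - 1040·x + 2400·x^2 + 2048·x^3 - 2560·x^4 + 1536·x^5 + 7168·x^6 + 4096·x^7)·Dx + (180 + 600·x + 1296·x^2 + 480·x^3 + 960·x^4 + 1152·x^5 + 768·x^6)·Dx^2 + (-23 - 65·x + 150·x^2 + 128·x^3 - 160·x^4 + 96·x^5 + 448·x^6 + 256·x^7)·Dx^3  (order 3).
h: a_k = -9, 18, 141, 132, 187, 774, …
ICs: h(0) = -9, h′(0) = 18, h′′(0) = 282.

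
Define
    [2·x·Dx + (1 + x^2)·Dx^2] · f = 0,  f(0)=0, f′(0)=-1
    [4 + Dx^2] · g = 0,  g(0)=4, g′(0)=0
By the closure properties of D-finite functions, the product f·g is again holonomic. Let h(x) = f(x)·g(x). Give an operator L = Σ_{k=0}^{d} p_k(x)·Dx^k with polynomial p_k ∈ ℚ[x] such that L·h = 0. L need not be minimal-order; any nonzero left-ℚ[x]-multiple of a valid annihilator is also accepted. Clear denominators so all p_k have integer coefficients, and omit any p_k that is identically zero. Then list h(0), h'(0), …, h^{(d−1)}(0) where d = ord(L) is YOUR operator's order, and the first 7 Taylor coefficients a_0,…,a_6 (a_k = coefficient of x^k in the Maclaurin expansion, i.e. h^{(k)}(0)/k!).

L = (160 + 464·x^2 + 464·x^4 + 256·x^6 + 64·x^8) + (96·x + 224·x^3 + 192·x^5 + 64·x^7)·Dx + (60 + 188·x^2 + 216·x^4 + 128·x^6 + 32·x^8)·Dx^2 + (24·x + 56·x^3 + 48·x^5 + 16·x^7)·Dx^3 + (5 + 18·x^2 + 25·x^4 + 16·x^6 + 4·x^8)·Dx^4  (order 4).
h: a_k = 0, -4, 0, 28/3, 0, -92/15, 0, …
ICs: h(0) = 0, h′(0) = -4, h′′(0) = 0, h′′′(0) = 56.

f: a_k = 0, -1, 0, 1/3, 0, -1/5, 0, …
g: a_k = 4, 0, -8, 0, 8/3, 0, -16/45, …
L₀ := L_f ⊗_s L_g (sym. prod.), ord ≤ 4.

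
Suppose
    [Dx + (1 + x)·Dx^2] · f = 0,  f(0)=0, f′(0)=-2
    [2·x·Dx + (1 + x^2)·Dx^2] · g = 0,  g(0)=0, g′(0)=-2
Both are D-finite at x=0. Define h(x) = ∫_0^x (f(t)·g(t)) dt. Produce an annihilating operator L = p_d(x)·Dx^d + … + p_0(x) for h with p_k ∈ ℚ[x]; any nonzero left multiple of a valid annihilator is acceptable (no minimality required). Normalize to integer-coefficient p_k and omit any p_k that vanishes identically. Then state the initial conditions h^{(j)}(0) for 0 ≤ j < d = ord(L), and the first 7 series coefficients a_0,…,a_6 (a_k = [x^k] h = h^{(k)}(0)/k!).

f: a_k = 0, -2, 1, -2/3, 1/2, -2/5, 1/3, …
g: a_k = 0, -2, 0, 2/3, 0, -2/5, 0, …
L₀ := L_f ⊗_s L_g (sym. prod.), ord ≤ 4.
h=∫h₀ ⇒ L = L₀·Dx.
L = (24 + 44·x + 80·x^2 + 156·x^3 + 120·x^4 + 52·x^5 + 4·x^7)·Dx^2 + (18 + 124·x + 308·x^2 + 484·x^3 + 544·x^4 + 372·x^5 + 140·x^6 + 12·x^7 + 14·x^8)·Dx^3 + (12 + 64·x + 192·x^2 + 312·x^3 + 360·x^4 + 312·x^5 + 192·x^6 + 72·x^7 + 12·x^8 + 8·x^9)·Dx^4 + (5 + 18·x + 37·x^2 + 56·x^3 + 66·x^4 + 60·x^5 + 42·x^6 + 24·x^7 + 9·x^8 + 2·x^9 + x^10)·Dx^5  (order 5).
h: a_k = 0, 0, 0, 4/3, -1/2, 0, -1/18, …
ICs: h(0) = 0, h′(0) = 0, h′′(0) = 0, h′′′(0) = 8, h′′′′(0) = -12.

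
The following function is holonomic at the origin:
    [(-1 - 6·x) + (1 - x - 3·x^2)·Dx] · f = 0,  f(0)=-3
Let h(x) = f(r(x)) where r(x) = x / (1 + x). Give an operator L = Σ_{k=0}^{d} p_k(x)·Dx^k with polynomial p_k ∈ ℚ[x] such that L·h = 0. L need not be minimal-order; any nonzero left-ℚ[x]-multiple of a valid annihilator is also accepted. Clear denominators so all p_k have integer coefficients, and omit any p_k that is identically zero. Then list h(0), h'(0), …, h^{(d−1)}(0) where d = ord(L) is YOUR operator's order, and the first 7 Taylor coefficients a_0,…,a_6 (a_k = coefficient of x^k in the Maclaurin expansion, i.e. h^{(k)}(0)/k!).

L = (1 + 7·x) + (-1 - 2·x + 2·x^2 + 3·x^3)·Dx  (order 1).
h: a_k = -3, -3, -9, 0, -27, 27, -108, …
ICs: h(0) = -3.

f: a_k = -3, -3, -12, -21, -57, -120, -291, …
Change of var in L_f (x↦r) gives L₀.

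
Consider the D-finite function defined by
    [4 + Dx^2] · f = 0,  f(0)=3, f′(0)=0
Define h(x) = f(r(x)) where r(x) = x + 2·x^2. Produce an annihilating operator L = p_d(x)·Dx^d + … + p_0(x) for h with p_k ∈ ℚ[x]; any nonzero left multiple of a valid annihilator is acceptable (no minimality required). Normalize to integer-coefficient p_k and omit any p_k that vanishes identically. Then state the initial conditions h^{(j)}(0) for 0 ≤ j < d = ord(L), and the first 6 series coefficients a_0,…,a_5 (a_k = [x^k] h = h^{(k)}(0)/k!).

f: a_k = 3, 0, -6, 0, 2, 0, …
f∘r: x↦r, Dx↦Dx/r' in L_f ⇒ L₀.
L = (4 + 48·x + 192·x^2 + 256·x^3) - 4·Dx + (1 + 4·x)·Dx^2  (order 2).
h: a_k = 3, 0, -6, -24, -22, 16, …
ICs: h(0) = 3, h′(0) = 0.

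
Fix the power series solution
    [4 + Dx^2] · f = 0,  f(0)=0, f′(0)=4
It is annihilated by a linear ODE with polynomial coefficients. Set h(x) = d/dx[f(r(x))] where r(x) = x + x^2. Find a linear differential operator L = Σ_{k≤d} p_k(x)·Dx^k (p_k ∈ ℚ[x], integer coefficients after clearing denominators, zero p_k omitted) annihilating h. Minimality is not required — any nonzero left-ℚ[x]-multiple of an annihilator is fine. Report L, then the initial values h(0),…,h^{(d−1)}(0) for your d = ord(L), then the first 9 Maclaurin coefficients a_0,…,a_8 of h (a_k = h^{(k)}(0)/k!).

L = (16 + 32·x + 96·x^2 + 128·x^3 + 64·x^4) + (-6 - 12·x)·Dx + (1 + 4·x + 4·x^2)·Dx^2  (order 2).
h: a_k = 4, 8, -8, -32, -112/3, 0, 1664/45, 1792/45, 4544/315, …
ICs: h(0) = 4, h′(0) = 8.

f: a_k = 0, 4, 0, -8/3, 0, 8/15, 0, -16/315, 0, …
Change of var in L_f (x↦r) gives L₀.
h₀' ⇒ L via d/dx closure of L₀.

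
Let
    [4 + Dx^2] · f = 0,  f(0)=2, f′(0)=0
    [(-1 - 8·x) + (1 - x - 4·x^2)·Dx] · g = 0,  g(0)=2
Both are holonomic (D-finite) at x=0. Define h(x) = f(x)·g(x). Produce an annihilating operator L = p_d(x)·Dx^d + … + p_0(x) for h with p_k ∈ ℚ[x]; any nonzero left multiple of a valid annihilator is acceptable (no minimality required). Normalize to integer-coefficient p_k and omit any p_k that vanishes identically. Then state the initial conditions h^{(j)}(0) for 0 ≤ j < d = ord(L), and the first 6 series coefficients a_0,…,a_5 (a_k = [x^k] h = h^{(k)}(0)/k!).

f: a_k = 2, 0, -4, 0, 4/3, 0, …
g: a_k = 2, 2, 10, 18, 58, 130, …
h₀=f·g: eliminate ⇒ L₀, order ≤ 2·1.
L = (4 + 4·x + 16·x^2) + (2 + 16·x)·Dx + (-1 + x + 4·x^2)·Dx^2  (order 2).
h: a_k = 4, 4, 12, 28, 236/3, 572/3, …
ICs: h(0) = 4, h′(0) = 4.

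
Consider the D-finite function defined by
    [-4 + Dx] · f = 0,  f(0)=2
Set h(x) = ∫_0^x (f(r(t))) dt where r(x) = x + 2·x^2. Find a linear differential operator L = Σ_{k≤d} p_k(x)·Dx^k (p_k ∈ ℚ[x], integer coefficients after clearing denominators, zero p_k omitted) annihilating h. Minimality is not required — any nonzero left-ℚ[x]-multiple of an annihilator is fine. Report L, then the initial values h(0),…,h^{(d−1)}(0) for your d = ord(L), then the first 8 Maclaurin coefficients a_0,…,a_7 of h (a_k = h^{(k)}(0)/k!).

L = (-4 - 16·x)·Dx + Dx^2  (order 2).
h: a_k = 0, 2, 4, 32/3, 64/3, 128/3, 3328/45, 38912/315, …
ICs: h(0) = 0, h′(0) = 2.

f: a_k = 2, 8, 16, 64/3, 64/3, 256/15, 512/45, 2048/315, …
Substitute x→r, Dx→(1/r')Dx; clear ⇒ L₀.
h=∫₀ˣh₀: take L = L₀·Dx.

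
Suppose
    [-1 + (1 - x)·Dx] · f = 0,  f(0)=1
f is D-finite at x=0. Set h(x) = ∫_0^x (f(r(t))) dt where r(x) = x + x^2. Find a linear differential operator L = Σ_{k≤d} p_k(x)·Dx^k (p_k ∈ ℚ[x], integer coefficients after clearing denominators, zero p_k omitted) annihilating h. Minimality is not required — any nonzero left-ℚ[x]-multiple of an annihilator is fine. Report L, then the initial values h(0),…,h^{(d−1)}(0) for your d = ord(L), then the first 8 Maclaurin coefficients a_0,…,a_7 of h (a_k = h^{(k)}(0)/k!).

L = (1 + 2·x)·Dx + (-1 + x + x^2)·Dx^2  (order 2).
h: a_k = 0, 1, 1/2, 2/3, 3/4, 1, 4/3, 13/7, …
ICs: h(0) = 0, h′(0) = 1.

f: a_k = 1, 1, 1, 1, 1, 1, 1, 1, …
Change of var in L_f (x↦r) gives L₀.
∫: right-multiply L₀ by Dx.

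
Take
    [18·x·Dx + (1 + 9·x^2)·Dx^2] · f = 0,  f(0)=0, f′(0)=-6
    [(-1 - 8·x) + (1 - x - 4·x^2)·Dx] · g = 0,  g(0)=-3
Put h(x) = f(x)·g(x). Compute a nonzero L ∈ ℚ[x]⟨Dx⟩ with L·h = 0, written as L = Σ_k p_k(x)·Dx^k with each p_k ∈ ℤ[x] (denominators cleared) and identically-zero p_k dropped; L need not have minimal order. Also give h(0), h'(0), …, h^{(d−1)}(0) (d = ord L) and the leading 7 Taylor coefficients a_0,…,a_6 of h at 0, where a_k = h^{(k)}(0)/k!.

f: a_k = 0, -6, 0, 18, 0, -486/5, 0, …
g: a_k = -3, -3, -15, -27, -87, -195, -543, …
f·g: L₀ = L_f ⊗_s L_g, ord ≤ 2·1.
L = (8 + 18·x + 216·x^2) + (2 - 2·x + 36·x^2 + 216·x^3)·Dx + (-1 + x - 5·x^2 + 9·x^3 + 36·x^4)·Dx^2  (order 2).
h: a_k = 0, 18, 18, 36, 108, 2718/5, 4878/5, …
ICs: h(0) = 0, h′(0) = 18.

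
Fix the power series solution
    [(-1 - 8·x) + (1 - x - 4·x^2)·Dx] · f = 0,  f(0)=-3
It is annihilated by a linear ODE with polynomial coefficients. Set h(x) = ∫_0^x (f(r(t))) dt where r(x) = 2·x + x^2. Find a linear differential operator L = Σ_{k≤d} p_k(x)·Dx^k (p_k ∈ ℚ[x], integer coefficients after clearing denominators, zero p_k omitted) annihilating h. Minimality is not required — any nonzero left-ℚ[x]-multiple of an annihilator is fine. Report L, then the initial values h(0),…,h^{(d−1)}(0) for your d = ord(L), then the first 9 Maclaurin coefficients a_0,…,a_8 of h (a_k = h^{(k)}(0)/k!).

L = (2 + 34·x + 48·x^2 + 16·x^3)·Dx + (-1 + 2·x + 17·x^2 + 16·x^3 + 4·x^4)·Dx^2  (order 2).
h: a_k = 0, -3, -3, -21, -69, -1731/5, -1531, -52467/7, -36237, …
ICs: h(0) = 0, h′(0) = -3.

f: a_k = -3, -3, -15, -27, -87, -195, -543, -1323, -3495, …
f∘r: x↦r, Dx↦Dx/r' in L_f ⇒ L₀.
∫: right-multiply L₀ by Dx.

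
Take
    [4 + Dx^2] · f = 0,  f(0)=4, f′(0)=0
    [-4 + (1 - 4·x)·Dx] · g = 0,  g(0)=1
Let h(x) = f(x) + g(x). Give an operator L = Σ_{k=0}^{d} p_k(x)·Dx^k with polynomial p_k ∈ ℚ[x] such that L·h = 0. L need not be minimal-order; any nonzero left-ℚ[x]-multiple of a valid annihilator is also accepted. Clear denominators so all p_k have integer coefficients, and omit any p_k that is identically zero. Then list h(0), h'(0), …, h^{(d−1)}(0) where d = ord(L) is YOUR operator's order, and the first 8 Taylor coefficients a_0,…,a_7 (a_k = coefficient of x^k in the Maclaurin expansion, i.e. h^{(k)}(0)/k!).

L = (-400 + 128·x - 256·x^2) + (36 - 176·x + 192·x^2 - 256·x^3)·Dx + (-100 + 32·x - 64·x^2)·Dx^2 + (9 - 44·x + 48·x^2 - 64·x^3)·Dx^3  (order 3).
h: a_k = 5, 4, 8, 64, 776/3, 1024, 184304/45, 16384, …
ICs: h(0) = 5, h′(0) = 4, h′′(0) = 16.

f: a_k = 4, 0, -8, 0, 8/3, 0, -16/45, 0, …
g: a_k = 1, 4, 16, 64, 256, 1024, 4096, 16384, …
f+g: L₀ = lclm(L_f,L_g), ord ≤ 2+1.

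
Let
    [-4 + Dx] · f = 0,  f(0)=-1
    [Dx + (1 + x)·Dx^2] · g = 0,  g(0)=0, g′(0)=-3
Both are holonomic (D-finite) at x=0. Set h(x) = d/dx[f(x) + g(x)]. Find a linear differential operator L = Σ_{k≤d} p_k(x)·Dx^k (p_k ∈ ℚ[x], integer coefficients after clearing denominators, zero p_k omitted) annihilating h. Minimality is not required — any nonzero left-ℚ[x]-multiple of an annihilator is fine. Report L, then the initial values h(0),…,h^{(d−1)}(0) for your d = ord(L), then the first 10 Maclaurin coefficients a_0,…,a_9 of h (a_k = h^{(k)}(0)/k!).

L = (-24 - 16·x) + (-14 - 32·x - 16·x^2)·Dx + (5 + 9·x + 4·x^2)·Dx^2  (order 2).
h: a_k = -7, -13, -35, -119/3, -137/3, -467/15, -1159/45, -3151/315, -2993/315, 313/2835, …
ICs: h(0) = -7, h′(0) = -13.

f: a_k = -1, -4, -8, -32/3, -32/3, -128/15, -256/45, -1024/315, -512/315, -2048/2835, …
g: a_k = 0, -3, 3/2, -1, 3/4, -3/5, 1/2, -3/7, 3/8, -1/3, …
Weyl lclm of L_f,L_g ⇒ L₀ (ord ≤ 3).
h=h₀': d/dx-closure on L₀ ⇒ L.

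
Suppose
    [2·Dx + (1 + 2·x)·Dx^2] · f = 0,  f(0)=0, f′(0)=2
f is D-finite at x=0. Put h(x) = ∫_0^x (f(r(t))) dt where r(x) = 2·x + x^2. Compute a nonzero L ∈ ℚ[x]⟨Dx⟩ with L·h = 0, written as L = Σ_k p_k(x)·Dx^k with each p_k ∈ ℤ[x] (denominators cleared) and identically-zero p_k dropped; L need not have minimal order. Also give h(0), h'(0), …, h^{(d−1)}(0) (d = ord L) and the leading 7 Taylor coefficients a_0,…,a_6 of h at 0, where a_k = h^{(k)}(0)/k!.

L = (3 + 4·x + 2·x^2)·Dx^2 + (1 + 5·x + 6·x^2 + 2·x^3)·Dx^3  (order 3).
h: a_k = 0, 0, 2, -2, 10/3, -34/5, 232/15, …
ICs: h(0) = 0, h′(0) = 0, h′′(0) = 4.

f: a_k = 0, 2, -2, 8/3, -4, 32/5, -32/3, …
Change of var in L_f (x↦r) gives L₀.
h=∫₀ˣh₀: take L = L₀·Dx.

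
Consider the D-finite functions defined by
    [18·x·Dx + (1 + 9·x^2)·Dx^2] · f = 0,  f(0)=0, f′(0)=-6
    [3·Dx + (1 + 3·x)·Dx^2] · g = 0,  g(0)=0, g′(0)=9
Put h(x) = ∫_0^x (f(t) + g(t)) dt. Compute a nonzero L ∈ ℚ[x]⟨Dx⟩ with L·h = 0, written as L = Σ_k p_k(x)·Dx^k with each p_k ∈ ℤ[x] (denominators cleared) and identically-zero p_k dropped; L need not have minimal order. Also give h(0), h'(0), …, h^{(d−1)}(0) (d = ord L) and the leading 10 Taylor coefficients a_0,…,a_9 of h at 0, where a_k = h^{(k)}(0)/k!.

L = (-18 - 162·x + 486·x^2 + 486·x^3)·Dx^2 + (-12 - 36·x + 972·x^3 + 972·x^4)·Dx^3 + (-1 + 3·x + 18·x^2 + 54·x^3 + 243·x^4 + 243·x^5)·Dx^4  (order 4).
h: a_k = 0, 0, 3/2, -9/2, 45/4, -243/20, 81/10, -729/14, 10935/56, -2187/8, …
ICs: h(0) = 0, h′(0) = 0, h′′(0) = 3, h′′′(0) = -27.

f: a_k = 0, -6, 0, 18, 0, -486/5, 0, 4374/7, 0, -4374, …
g: a_k = 0, 9, -27/2, 27, -243/4, 729/5, -729/2, 6561/7, -19683/8, 6561, …
h₀=f+g: left-lcm gives L₀, ord ≤ 4.
h=∫₀ˣh₀: take L = L₀·Dx.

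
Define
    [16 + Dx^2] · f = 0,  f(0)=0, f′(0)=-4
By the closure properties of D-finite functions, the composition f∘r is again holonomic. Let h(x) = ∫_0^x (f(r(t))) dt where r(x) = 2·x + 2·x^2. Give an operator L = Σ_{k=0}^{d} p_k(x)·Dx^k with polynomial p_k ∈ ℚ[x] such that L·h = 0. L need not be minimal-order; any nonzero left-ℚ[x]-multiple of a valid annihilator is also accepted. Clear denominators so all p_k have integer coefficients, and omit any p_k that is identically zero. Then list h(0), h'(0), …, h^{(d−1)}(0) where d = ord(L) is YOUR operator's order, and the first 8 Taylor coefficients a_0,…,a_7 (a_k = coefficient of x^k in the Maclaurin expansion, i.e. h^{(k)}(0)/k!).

L = (64 + 384·x + 768·x^2 + 512·x^3)·Dx - 2·Dx^2 + (1 + 2·x)·Dx^3  (order 3).
h: a_k = 0, 0, -4, -8/3, 64/3, 256/5, -128/45, -1280/7, …
ICs: h(0) = 0, h′(0) = 0, h′′(0) = -8.

f: a_k = 0, -4, 0, 32/3, 0, -128/15, 0, 1024/315, …
h₀=f(r): pull back L_f along r ⇒ L₀.
h=∫₀ˣh₀: take L = L₀·Dx.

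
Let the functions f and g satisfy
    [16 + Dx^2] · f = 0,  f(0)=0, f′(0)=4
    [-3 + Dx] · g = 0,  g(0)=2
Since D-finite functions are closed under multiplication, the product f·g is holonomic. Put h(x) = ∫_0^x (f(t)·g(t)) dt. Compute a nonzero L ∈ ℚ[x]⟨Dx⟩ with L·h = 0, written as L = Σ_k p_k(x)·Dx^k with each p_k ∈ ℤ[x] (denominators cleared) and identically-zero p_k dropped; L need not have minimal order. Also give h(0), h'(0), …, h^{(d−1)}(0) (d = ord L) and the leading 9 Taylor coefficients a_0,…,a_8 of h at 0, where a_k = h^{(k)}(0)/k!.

f: a_k = 0, 4, 0, -32/3, 0, 128/15, 0, -1024/315, 0, …
g: a_k = 2, 6, 9, 9, 27/4, 81/20, 81/40, 243/280, 729/2240, …
h₀=f·g: eliminate ⇒ L₀, order ≤ 2·1.
∫: right-multiply L₀ by Dx.
L = 25·Dx - 6·Dx^2 + Dx^3  (order 3).
h: a_k = 0, 0, 4, 8, 11/3, -28/5, -779/90, -143/35, 4031/5040, …
ICs: h(0) = 0, h′(0) = 0, h′′(0) = 8.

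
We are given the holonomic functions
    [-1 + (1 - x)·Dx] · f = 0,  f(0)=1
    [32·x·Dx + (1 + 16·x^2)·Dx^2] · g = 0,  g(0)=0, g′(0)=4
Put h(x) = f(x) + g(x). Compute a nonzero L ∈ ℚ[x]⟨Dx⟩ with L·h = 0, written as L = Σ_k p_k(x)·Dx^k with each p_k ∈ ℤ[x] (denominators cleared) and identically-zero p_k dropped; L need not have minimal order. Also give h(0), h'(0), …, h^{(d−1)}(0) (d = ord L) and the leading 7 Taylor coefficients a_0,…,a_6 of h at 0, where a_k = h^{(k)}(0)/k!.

f: a_k = 1, 1, 1, 1, 1, 1, 1, …
g: a_k = 0, 4, 0, -64/3, 0, 1024/5, 0, …
L₀ := lclm(L_f,L_g); ord L₀ ≤ 1+2.
L = (-32 + 128·x + 1536·x^2)·Dx + (19 - 32·x - 656·x^2 + 1536·x^3)·Dx^2 + (-1 - 15·x - 240·x^3 + 256·x^4)·Dx^3  (order 3).
h: a_k = 1, 5, 1, -61/3, 1, 1029/5, 1, …
ICs: h(0) = 1, h′(0) = 5, h′′(0) = 2.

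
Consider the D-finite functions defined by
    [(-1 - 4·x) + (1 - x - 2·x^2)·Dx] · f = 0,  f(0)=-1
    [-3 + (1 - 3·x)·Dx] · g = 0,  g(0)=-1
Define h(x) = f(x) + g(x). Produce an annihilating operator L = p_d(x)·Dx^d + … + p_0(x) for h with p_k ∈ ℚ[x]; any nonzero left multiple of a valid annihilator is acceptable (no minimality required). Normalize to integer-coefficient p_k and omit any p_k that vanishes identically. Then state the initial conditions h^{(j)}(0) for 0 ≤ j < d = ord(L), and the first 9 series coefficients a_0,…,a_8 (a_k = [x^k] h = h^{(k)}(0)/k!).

L = (-36·x + 36·x^2 - 36·x^3) + (6 - 6·x - 30·x^2 + 54·x^3 - 72·x^4)·Dx + (-1 + 6·x - 12·x^2 + 8·x^3 + 9·x^4 - 18·x^5)·Dx^2  (order 2).
h: a_k = -2, -4, -12, -32, -92, -264, -772, -2272, -6732, …
ICs: h(0) = -2, h′(0) = -4.

f: a_k = -1, -1, -3, -5, -11, -21, -43, -85, -171, …
g: a_k = -1, -3, -9, -27, -81, -243, -729, -2187, -6561, …
Weyl lclm of L_f,L_g ⇒ L₀ (ord ≤ 2).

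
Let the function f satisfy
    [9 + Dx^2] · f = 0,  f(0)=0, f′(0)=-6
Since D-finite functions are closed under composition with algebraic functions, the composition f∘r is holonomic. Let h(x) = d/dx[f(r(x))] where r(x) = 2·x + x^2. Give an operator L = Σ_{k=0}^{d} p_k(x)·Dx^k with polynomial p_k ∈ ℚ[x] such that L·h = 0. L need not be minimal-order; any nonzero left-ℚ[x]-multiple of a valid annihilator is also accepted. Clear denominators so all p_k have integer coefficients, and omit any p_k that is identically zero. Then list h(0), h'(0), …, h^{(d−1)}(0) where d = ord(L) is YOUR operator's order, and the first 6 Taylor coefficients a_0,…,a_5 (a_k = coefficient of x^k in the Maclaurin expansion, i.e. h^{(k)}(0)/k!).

f: a_k = 0, -6, 0, 9, 0, -81/20, …
h₀=f(r): pull back L_f along r ⇒ L₀.
h₀' ⇒ L via d/dx closure of L₀.
L = (39 + 144·x + 216·x^2 + 144·x^3 + 36·x^4) + (-3 - 3·x)·Dx + (1 + 2·x + x^2)·Dx^2  (order 2).
h: a_k = -12, -12, 216, 432, -378, -1890, …
ICs: h(0) = -12, h′(0) = -12.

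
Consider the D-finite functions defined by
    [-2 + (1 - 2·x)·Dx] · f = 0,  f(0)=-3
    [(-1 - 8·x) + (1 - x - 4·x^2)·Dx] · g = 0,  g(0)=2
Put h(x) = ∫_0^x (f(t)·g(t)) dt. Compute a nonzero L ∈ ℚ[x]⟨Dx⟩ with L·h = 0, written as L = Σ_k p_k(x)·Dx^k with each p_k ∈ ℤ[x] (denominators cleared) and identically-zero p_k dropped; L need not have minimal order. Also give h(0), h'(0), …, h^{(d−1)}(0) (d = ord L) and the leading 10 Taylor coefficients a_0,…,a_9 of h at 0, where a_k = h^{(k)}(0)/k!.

L = (-3 - 4·x + 24·x^2)·Dx + (1 - 3·x - 2·x^2 + 8·x^3)·Dx^2  (order 2).
h: a_k = 0, -6, -9, -22, -93/2, -546/5, -247, -4050/7, -5373/4, -9494/3, …
ICs: h(0) = 0, h′(0) = -6.

f: a_k = -3, -6, -12, -24, -48, -96, -192, -384, -768, -1536, …
g: a_k = 2, 2, 10, 18, 58, 130, 362, 882, 2330, 5858, …
L₀ := L_f ⊗_s L_g (sym. prod.), ord ≤ 1.
Integrate: L := L₀·Dx.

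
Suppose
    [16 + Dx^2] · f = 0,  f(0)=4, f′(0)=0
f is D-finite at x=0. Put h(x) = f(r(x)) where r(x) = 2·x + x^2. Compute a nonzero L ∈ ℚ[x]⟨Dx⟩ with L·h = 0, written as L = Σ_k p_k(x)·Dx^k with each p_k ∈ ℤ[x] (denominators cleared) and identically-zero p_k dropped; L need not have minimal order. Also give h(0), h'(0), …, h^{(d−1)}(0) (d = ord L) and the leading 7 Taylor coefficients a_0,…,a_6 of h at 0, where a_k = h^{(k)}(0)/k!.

f: a_k = 4, 0, -32, 0, 128/3, 0, -1024/45, …
Change of var in L_f (x↦r) gives L₀.
L = (64 + 192·x + 192·x^2 + 64·x^3) - Dx + (1 + x)·Dx^2  (order 2).
h: a_k = 4, 0, -128, -128, 1952/3, 4096/3, -19456/45, …
ICs: h(0) = 4, h′(0) = 0.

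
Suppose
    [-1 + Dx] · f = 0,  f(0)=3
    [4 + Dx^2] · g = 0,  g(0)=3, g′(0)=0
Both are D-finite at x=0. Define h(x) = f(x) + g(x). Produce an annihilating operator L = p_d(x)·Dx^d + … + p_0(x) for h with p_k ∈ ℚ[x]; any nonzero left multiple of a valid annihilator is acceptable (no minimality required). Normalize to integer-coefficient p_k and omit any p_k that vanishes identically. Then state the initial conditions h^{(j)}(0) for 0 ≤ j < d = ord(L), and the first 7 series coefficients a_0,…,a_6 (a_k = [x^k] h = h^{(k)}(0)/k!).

f: a_k = 3, 3, 3/2, 1/2, 1/8, 1/40, 1/240, …
g: a_k = 3, 0, -6, 0, 2, 0, -4/15, …
L₀ := lclm(L_f,L_g); ord L₀ ≤ 1+2.
L = -4 + 4·Dx - Dx^2 + Dx^3  (order 3).
h: a_k = 6, 3, -9/2, 1/2, 17/8, 1/40, -21/80, …
ICs: h(0) = 6, h′(0) = 3, h′′(0) = -9.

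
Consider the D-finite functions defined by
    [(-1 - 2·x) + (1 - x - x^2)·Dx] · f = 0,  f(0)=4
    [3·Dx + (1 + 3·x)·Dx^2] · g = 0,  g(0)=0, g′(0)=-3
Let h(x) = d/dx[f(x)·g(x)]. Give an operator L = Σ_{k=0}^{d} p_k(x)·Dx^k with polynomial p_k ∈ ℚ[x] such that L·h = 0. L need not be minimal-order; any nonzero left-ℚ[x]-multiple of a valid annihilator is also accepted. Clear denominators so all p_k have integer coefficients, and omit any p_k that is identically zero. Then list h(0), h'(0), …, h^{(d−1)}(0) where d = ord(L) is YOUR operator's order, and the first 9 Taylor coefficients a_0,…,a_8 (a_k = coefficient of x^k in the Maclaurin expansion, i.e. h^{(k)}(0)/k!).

L = (102 + 270·x + 324·x^2) + (-3 + 93·x + 324·x^2 + 252·x^3)·Dx + (-5 - 22·x - 4·x^2 + 63·x^3 + 36·x^4)·Dx^2  (order 2).
h: a_k = -12, 12, -126, 180, -957, 10188/5, -38553/5, 705204/35, -923697/14, …
ICs: h(0) = -12, h′(0) = 12.

f: a_k = 4, 4, 8, 12, 20, 32, 52, 84, 136, …
g: a_k = 0, -3, 9/2, -9, 81/4, -243/5, 243/2, -2187/7, 6561/8, …
f·g: L₀ = L_f ⊗_s L_g, ord ≤ 1·2.
h=h₀': d/dx-closure on L₀ ⇒ L.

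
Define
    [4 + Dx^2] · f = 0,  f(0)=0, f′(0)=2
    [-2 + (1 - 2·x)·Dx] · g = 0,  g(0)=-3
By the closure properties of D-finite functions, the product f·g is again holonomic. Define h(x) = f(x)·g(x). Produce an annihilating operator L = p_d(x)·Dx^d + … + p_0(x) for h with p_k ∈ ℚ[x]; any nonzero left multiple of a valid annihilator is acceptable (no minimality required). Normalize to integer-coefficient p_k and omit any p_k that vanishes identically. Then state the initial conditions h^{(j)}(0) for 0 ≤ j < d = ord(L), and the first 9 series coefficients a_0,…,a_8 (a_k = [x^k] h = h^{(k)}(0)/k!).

f: a_k = 0, 2, 0, -4/3, 0, 4/15, 0, -8/315, 0, …
g: a_k = -3, -6, -12, -24, -48, -96, -192, -384, -768, …
f·g: L₀ = L_f ⊗_s L_g, ord ≤ 2·1.
L = (-4 + 8·x) + 4·Dx + (-1 + 2·x)·Dx^2  (order 2).
h: a_k = 0, -6, -12, -20, -40, -404/5, -808/5, -33928/105, -67856/105, …
ICs: h(0) = 0, h′(0) = -6.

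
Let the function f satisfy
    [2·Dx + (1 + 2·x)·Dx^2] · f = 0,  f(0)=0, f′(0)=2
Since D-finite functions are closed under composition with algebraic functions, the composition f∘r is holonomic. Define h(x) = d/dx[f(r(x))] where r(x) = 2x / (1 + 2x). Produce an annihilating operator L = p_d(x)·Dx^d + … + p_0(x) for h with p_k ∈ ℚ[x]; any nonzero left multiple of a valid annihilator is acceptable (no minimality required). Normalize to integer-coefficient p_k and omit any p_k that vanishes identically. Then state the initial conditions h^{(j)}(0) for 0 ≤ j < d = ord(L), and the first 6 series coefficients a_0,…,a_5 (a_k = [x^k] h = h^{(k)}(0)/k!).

L = (8 + 24·x) + (1 + 8·x + 12·x^2)·Dx  (order 1).
h: a_k = 4, -32, 208, -1280, 7744, -46592, …
ICs: h(0) = 4.

f: a_k = 0, 2, -2, 8/3, -4, 32/5, …
Substitute x→r, Dx→(1/r')Dx; clear ⇒ L₀.
Differentiate: ansatz ord ≤ ord L₀ ⇒ L.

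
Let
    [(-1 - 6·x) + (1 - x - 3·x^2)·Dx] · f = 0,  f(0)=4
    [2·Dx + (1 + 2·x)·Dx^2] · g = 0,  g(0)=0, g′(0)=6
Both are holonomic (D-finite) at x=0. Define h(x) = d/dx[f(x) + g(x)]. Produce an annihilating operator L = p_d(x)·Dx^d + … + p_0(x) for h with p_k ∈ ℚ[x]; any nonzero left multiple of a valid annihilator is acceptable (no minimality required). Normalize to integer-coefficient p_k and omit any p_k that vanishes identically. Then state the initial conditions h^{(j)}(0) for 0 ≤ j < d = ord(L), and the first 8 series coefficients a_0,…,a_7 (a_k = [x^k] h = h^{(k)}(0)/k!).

f: a_k = 4, 4, 16, 28, 76, 160, 388, 868, …
g: a_k = 0, 6, -6, 8, -12, 96/5, -32, 384/7, …
L₀ := lclm(L_f,L_g); ord L₀ ≤ 1+2.
Differentiate: ansatz ord ≤ ord L₀ ⇒ L.
L = (74 + 412·x + 948·x^2 + 864·x^3 + 648·x^4) + (17 + 212·x + 890·x^2 + 1644·x^3 + 1764·x^4 + 1080·x^5)·Dx + (-5 - 27·x - 33·x^2 + 68·x^3 + 276·x^4 + 396·x^5 + 216·x^6)·Dx^2  (order 2).
h: a_k = 10, 20, 108, 256, 896, 2136, 6460, 15488, …
ICs: h(0) = 10, h′(0) = 20.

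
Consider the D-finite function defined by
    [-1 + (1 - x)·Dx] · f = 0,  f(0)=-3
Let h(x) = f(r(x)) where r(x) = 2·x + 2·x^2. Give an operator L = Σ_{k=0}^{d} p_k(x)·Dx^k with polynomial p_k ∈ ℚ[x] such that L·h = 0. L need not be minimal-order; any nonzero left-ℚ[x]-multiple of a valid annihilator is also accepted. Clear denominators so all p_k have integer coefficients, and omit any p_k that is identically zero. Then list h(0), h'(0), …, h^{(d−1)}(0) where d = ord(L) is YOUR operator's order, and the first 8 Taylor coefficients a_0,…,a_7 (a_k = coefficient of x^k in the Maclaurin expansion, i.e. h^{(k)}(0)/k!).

f: a_k = -3, -3, -3, -3, -3, -3, -3, -3, …
Substitute x→r, Dx→(1/r')Dx; clear ⇒ L₀.
L = (2 + 4·x) + (-1 + 2·x + 2·x^2)·Dx  (order 1).
h: a_k = -3, -6, -18, -48, -132, -360, -984, -2688, …
ICs: h(0) = -3.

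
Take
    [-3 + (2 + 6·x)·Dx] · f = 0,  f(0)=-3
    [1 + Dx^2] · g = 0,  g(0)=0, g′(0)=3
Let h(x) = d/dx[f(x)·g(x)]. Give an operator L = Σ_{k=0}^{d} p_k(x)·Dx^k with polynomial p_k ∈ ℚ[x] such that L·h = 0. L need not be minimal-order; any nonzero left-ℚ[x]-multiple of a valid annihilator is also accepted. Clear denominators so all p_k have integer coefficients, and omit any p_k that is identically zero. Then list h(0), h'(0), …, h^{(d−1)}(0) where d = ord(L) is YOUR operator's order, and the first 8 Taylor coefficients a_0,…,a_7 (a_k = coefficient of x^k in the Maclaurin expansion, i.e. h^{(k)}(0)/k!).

f: a_k = -3, -9/2, 27/8, -81/16, 1215/128, -5103/256, 45927/1024, -216513/2048, …
g: a_k = 0, 3, 0, -1/2, 0, 1/40, 0, -1/1680, …
h₀=f·g: eliminate ⇒ L₀, order ≤ 1·2.
h₀' ⇒ L via d/dx closure of L₀.
L = (133 + 2352·x + 4104·x^2 + 1728·x^3 + 1296·x^4) + (276 + 540·x - 1296·x^2 - 1296·x^3)·Dx + (124 + 840·x + 1836·x^2 + 1728·x^3 + 1296·x^4)·Dx^2  (order 2).
h: a_k = -9, -27, 279/8, -207/4, 17097/128, -220347/640, 4655323/5120, -4405665/1792, …
ICs: h(0) = -9, h′(0) = -27.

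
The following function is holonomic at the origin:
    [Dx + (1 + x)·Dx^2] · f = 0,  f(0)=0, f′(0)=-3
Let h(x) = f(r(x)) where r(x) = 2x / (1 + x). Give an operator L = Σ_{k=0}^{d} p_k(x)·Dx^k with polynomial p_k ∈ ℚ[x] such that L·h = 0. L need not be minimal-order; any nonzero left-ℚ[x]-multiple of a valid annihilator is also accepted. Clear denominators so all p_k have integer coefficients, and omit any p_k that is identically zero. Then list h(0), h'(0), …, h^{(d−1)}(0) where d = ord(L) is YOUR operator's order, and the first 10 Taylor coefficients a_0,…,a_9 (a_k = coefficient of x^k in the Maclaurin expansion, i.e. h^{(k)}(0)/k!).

f: a_k = 0, -3, 3/2, -1, 3/4, -3/5, 1/2, -3/7, 3/8, -1/3, …
Substitute x→r, Dx→(1/r')Dx; clear ⇒ L₀.
L = (4 + 6·x)·Dx + (1 + 4·x + 3·x^2)·Dx^2  (order 2).
h: a_k = 0, -6, 12, -26, 60, -726/5, 364, -6558/7, 2460, -19682/3, …
ICs: h(0) = 0, h′(0) = -6.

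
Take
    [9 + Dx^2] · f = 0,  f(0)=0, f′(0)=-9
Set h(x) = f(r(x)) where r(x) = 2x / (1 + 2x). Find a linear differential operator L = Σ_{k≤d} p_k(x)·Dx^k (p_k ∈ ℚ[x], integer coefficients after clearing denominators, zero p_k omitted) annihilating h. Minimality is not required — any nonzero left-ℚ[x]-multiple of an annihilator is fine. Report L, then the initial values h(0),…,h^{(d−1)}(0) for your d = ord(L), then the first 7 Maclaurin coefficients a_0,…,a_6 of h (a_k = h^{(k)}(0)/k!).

L = 36 + (4 + 24·x + 48·x^2 + 32·x^3)·Dx + (1 + 8·x + 24·x^2 + 32·x^3 + 16·x^4)·Dx^2  (order 2).
h: a_k = 0, -18, 36, 36, -504, 10548/5, -6120, …
ICs: h(0) = 0, h′(0) = -18.

f: a_k = 0, -9, 0, 27/2, 0, -243/40, 0, …
L₀ from L_f via x↦r, Dx↦r'^{-1}Dx.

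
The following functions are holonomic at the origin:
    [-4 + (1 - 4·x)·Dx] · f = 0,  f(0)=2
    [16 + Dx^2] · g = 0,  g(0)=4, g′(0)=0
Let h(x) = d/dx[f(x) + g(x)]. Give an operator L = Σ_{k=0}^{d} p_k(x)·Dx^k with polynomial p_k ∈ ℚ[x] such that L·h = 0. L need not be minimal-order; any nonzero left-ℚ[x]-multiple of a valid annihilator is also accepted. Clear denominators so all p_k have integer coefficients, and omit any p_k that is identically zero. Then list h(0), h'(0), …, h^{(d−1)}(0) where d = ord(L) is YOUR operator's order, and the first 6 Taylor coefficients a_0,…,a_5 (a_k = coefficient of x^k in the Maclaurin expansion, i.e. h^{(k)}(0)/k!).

f: a_k = 2, 8, 32, 128, 512, 2048, …
g: a_k = 4, 0, -32, 0, 128/3, 0, …
h₀=f+g: left-lcm gives L₀, ord ≤ 3.
h=h₀': d/dx-closure on L₀ ⇒ L.
L = (1664 - 1024·x + 2048·x^2) + (-112 + 576·x - 768·x^2 + 1024·x^3)·Dx + (104 - 64·x + 128·x^2)·Dx^2 + (-7 + 36·x - 48·x^2 + 64·x^3)·Dx^3  (order 3).
h: a_k = 8, 0, 384, 6656/3, 10240, 735232/15, …
ICs: h(0) = 8, h′(0) = 0, h′′(0) = 768.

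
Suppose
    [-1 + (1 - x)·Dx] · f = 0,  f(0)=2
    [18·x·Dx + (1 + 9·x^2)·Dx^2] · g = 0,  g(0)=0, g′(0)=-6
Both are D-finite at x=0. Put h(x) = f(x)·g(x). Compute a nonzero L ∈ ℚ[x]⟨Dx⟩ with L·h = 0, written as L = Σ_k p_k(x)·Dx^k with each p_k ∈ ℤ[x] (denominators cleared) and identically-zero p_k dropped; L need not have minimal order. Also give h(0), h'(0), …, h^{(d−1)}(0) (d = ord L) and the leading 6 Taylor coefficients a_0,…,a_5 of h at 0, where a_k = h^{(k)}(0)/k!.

f: a_k = 2, 2, 2, 2, 2, 2, …
g: a_k = 0, -6, 0, 18, 0, -486/5, …
f·g: L₀ = L_f ⊗_s L_g, ord ≤ 1·2.
L = 18·x + (2 - 18·x + 36·x^2)·Dx + (-1 + x - 9·x^2 + 9·x^3)·Dx^2  (order 2).
h: a_k = 0, -12, -12, 24, 24, -852/5, …
ICs: h(0) = 0, h′(0) = -12.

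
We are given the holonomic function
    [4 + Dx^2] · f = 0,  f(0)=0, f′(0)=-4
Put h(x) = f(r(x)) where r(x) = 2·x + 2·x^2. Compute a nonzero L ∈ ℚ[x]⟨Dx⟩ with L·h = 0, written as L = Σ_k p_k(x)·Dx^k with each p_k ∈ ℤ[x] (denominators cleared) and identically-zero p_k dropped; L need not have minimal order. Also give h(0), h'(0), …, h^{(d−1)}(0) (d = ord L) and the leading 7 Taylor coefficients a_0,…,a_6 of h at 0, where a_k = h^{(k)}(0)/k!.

f: a_k = 0, -4, 0, 8/3, 0, -8/15, 0, …
Change of var in L_f (x↦r) gives L₀.
L = (16 + 96·x + 192·x^2 + 128·x^3) - 2·Dx + (1 + 2·x)·Dx^2  (order 2).
h: a_k = 0, -8, -8, 64/3, 64, 704/15, -64, …
ICs: h(0) = 0, h′(0) = -8.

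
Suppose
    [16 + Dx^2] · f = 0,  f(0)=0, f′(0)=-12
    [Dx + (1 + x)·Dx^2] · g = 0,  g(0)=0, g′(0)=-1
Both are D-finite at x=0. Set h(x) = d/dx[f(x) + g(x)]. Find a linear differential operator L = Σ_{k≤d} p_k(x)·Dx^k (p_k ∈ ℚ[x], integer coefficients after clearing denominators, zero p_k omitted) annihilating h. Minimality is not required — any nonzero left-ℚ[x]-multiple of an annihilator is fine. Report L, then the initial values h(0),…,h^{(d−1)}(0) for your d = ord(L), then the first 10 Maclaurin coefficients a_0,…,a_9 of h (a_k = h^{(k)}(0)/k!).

f: a_k = 0, -12, 0, 32, 0, -128/5, 0, 1024/105, 0, -2048/945, …
g: a_k = 0, -1, 1/2, -1/3, 1/4, -1/5, 1/6, -1/7, 1/8, -1/9, …
Sum ⇒ L₀ = lclm(L_f,L_g) in ℚ(x)⟨Dx⟩.
Derive L from L₀ (diff closure).
L = (176 + 256·x + 128·x^2) + (144 + 400·x + 384·x^2 + 128·x^3)·Dx + (11 + 16·x + 8·x^2)·Dx^2 + (9 + 25·x + 24·x^2 + 8·x^3)·Dx^3  (order 3).
h: a_k = -13, 1, 95, 1, -129, 1, 1009/15, 1, -2153/105, 1, …
ICs: h(0) = -13, h′(0) = 1, h′′(0) = 190.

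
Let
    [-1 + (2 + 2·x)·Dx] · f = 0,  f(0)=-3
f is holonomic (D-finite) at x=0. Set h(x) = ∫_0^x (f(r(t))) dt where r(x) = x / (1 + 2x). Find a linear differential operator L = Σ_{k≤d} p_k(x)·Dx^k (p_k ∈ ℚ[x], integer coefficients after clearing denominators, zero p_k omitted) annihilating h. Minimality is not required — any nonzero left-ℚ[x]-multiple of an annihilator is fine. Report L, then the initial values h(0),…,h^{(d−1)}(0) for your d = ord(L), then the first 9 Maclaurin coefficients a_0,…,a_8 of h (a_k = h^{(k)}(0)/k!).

f: a_k = -3, -3/2, 3/8, -3/16, 15/128, -21/256, 63/1024, -99/2048, 1287/32768, …
h₀=f(r): pull back L_f along r ⇒ L₀.
h=∫h₀ ⇒ L = L₀·Dx.
L = -Dx + (2 + 10·x + 12·x^2)·Dx^2  (order 2).
h: a_k = 0, -3, -3/4, 9/8, -123/64, 2271/640, -3543/512, 100935/7168, -486315/16384, …
ICs: h(0) = 0, h′(0) = -3.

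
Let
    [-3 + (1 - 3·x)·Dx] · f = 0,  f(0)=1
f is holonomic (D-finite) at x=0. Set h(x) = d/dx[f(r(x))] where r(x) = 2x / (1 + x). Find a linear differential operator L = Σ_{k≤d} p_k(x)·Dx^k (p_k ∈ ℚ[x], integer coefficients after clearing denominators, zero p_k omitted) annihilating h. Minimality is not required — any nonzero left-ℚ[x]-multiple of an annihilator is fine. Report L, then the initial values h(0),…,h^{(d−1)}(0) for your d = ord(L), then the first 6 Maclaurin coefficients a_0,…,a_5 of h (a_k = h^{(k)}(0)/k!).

f: a_k = 1, 3, 9, 27, 81, 243, …
f∘r: x↦r, Dx↦Dx/r' in L_f ⇒ L₀.
Differentiate: ansatz ord ≤ ord L₀ ⇒ L.
L = 10 + (-1 + 5·x)·Dx  (order 1).
h: a_k = 6, 60, 450, 3000, 18750, 112500, …
ICs: h(0) = 6.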